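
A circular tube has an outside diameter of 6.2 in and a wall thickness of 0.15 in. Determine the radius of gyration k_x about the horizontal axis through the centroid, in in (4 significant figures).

Split into non-overlapping primitives; take the origin at the lower-left of the bounding box.
Outer circle: ⌀6.2, A = 30.1907 in², y = 3.1 in, Ī = 72.5332 in⁴.
Bore (subtracted): ⌀5.9, A = 27.3397 in², y = 3.1 in, Ī = 59.481 in⁴.
By symmetry the centroid is at mid-height, ȳ = 3.1 in.
All pieces are centred on the horizontal axis through the centroid, so I = ΣĪ (holes subtracted) = 13.0522 in⁴.
Radius of gyration: k = √(I/A) = √(13.0522 / 2.851) = 2.13966 in.

k_x ≈ 2.140 in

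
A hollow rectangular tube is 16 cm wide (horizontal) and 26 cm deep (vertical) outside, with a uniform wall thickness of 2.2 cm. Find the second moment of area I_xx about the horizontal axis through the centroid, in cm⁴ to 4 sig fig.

Split into non-overlapping primitives; take the origin at the lower-left of the bounding box.
Outer rectangle: 16 × 26, A = 416 cm², y = 13 cm, Ī = 23434.7 cm⁴.
Inner void (subtracted): 11.6 × 21.6, A = 250.56 cm², y = 13 cm, Ī = 9741.77 cm⁴.
By symmetry the centroid is at mid-height, ȳ = 13 cm.
All pieces are centred on the horizontal axis through the centroid, so I = ΣĪ (holes subtracted) = 13692.9 cm⁴.

I_xx ≈ 1.369 × 10⁴ cm⁴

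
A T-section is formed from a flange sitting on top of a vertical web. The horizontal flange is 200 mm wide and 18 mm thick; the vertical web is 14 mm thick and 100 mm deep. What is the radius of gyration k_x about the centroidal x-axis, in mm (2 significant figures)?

Break the section into simple shapes (no overlaps), measuring from the bottom-left corner of the bounding box.
Flange: 200 × 18, A = 3 600 mm², y = 109 mm, Ī = 97 200 mm⁴.
Web: 14 × 100, A = 1 400 mm², y = 50 mm, Ī = 1 166 667 mm⁴.
Centroid: ȳ = ΣA·y / ΣA = 92.48 mm.
Transfer each piece to the centroidal x-axis using Ī + A·d² with d = y − 92.48:
  flange: d = 16.52 mm → contributes +1 079 677 mm⁴
  web: d = -42.48 mm → contributes +3 693 037 mm⁴
Total I = 4 772 715 mm⁴.
Radius of gyration: k = √(I/A) = √(4 772 715 / 5 000) = 30.9 mm.

k_x ≈ 31 mm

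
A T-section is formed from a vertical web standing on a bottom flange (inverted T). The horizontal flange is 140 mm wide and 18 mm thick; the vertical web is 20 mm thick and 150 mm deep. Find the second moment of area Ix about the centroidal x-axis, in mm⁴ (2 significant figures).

Ix ≈ 1.5 × 10⁷ mm⁴

Decompose the section into non-overlapping parts with the origin at the bottom-left of its bounding rectangle.
Flange: 140 × 18, A = 2 520 mm², y = 9 mm, Ī = 68 040 mm⁴.
Web: 20 × 150, A = 3 000 mm², y = 93 mm, Ī = 5 625 000 mm⁴.
Centroid: ȳ = ΣA·y / ΣA = 54.65 mm.
Transfer each piece to the centroidal x-axis using Ī + A·d² with d = y − 54.65:
  flange: d = -45.65 mm → contributes +5 320 025 mm⁴
  web: d = 38.35 mm → contributes +10 036 667 mm⁴
Total I = 15 356 692 mm⁴.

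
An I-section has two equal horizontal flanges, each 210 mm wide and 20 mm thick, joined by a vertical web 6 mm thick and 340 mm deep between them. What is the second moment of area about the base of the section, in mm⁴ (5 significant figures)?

Split into non-overlapping primitives; take the origin at the lower-left of the bounding box.
Bottom flange: 210 × 20, A = 4 200 mm², y = 10 mm, Ī = 140 000 mm⁴.
Web: 6 × 340, A = 2 040 mm², y = 190 mm, Ī = 19 652 000 mm⁴.
Top flange: 210 × 20, A = 4 200 mm², y = 370 mm, Ī = 140 000 mm⁴.
Transfer each piece to the base of the section using Ī + A·d² with d = y − 0:
  bottom flange: d = 10 mm → contributes +560 000 mm⁴
  web: d = 190 mm → contributes +93 296 000 mm⁴
  top flange: d = 370 mm → contributes +575 120 000 mm⁴
Total I = 668 976 000 mm⁴.

I_base ≈ 6.6898 × 10⁸ mm⁴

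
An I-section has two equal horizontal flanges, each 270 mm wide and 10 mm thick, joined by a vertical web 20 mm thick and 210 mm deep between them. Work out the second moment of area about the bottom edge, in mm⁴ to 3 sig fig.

Split into non-overlapping primitives; take the origin at the lower-left of the bounding box.
Bottom flange: 270 × 10, A = 2 700 mm², y = 5 mm, Ī = 22 500 mm⁴.
Web: 20 × 210, A = 4 200 mm², y = 115 mm, Ī = 15 435 000 mm⁴.
Top flange: 270 × 10, A = 2 700 mm², y = 225 mm, Ī = 22 500 mm⁴.
Transfer each piece to the base of the section using Ī + A·d² with d = y − 0:
  bottom flange: d = 5 mm → contributes +90 000 mm⁴
  web: d = 115 mm → contributes +70 980 000 mm⁴
  top flange: d = 225 mm → contributes +136 710 000 mm⁴
Total I = 207 780 000 mm⁴.

I_base ≈ 2.08 × 10⁸ mm⁴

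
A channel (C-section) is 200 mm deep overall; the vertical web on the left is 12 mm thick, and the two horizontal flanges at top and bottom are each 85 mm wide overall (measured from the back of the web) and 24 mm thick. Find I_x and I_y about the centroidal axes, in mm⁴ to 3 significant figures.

Decompose the section into non-overlapping parts with the origin at the bottom-left of its bounding rectangle.
Web: 12 × 200, A = 2 400 mm², y = 100 mm, Ī = 8 000 000 mm⁴.
Top flange (beyond web): 73 × 24, A = 1 752 mm², y = 188 mm, Ī = 84 096 mm⁴.
Bottom flange (beyond web): 73 × 24, A = 1 752 mm², y = 12 mm, Ī = 84 096 mm⁴.
By symmetry the centroid is at mid-height, ȳ = 100 mm.
Transfer each piece to the centroidal x-axis using Ī + A·d² with d = y − 100:
  web: d = 0 mm → contributes +8 000 000 mm⁴
  top flange (beyond web): d = 88 mm → contributes +13 651 584 mm⁴
  bottom flange (beyond web): d = -88 mm → contributes +13 651 584 mm⁴
Total I = 35 303 168 mm⁴.
For the y-axis: x̄ = 31.224 mm.
Repeating about the centroidal y-axis gives I_y = 4 157 673 mm⁴.

I_x ≈ 3.53 × 10⁷ mm⁴, I_y ≈ 4.16 × 10⁶ mm⁴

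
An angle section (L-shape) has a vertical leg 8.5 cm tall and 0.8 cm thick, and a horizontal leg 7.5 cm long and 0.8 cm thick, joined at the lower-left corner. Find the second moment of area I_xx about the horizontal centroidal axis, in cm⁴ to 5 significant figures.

I_xx ≈ 85.656 cm⁴

Treat the section as a set of non-overlapping primitives; coordinates are from the bounding-box lower-left.
Vertical leg: 0.8 × 8.5, A = 6.8 cm², y = 4.25 cm, Ī = 40.94167 cm⁴.
Horizontal leg (remainder): 6.7 × 0.8, A = 5.36 cm², y = 0.4 cm, Ī = 0.2858667 cm⁴.
Centroid: ȳ = ΣA·y / ΣA = 2.552961 cm.
Transfer each piece to the horizontal centroidal axis using Ī + A·d² with d = y − 2.552961:
  vertical leg: d = 1.697039 cm → contributes +60.52528 cm⁴
  horizontal leg (remainder): d = -2.152961 cm → contributes +25.13075 cm⁴
Total I = 85.65603 cm⁴.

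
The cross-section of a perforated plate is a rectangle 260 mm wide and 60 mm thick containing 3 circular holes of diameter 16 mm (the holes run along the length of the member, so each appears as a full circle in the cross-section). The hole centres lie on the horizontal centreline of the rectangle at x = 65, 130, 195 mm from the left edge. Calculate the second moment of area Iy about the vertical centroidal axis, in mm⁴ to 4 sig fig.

Iy ≈ 8.617 × 10⁷ mm⁴

Treat the section as a set of non-overlapping primitives; coordinates are from the bounding-box lower-left.
Plate: 260 × 60, A = 15 600 mm², x = 130 mm, Ī = 87 880 000 mm⁴.
Hole 1 (subtracted): ⌀16, A = 201.062 mm², x = 65 mm, Ī = 3216.99 mm⁴.
Hole 2 (subtracted): ⌀16, A = 201.062 mm², x = 130 mm, Ī = 3216.99 mm⁴.
Hole 3 (subtracted): ⌀16, A = 201.062 mm², x = 195 mm, Ī = 3216.99 mm⁴.
By symmetry the centroid is at mid-width, x̄ = 130 mm.
Transfer each piece to the vertical centroidal axis using Ī + A·d² with d = x − 130:
  plate: d = 0 mm → contributes +87 880 000 mm⁴
  hole 1: d = -65 mm → contributes −852 704 mm⁴
  hole 2: d = 0 mm → contributes −3216.99 mm⁴
  hole 3: d = 65 mm → contributes −852 704 mm⁴
Total I = 86 171 376 mm⁴.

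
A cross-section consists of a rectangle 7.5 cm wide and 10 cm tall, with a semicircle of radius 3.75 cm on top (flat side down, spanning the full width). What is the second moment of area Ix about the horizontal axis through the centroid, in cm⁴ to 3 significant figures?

Ix ≈ 1390 cm⁴

Split into non-overlapping primitives; take the origin at the lower-left of the bounding box.
Rectangular body: 7.5 × 10, A = 75 cm², y = 5 cm, Ī = 625 cm⁴.
Semicircular cap: semicircle r = 3.75, A = 22.089 cm², y = 11.592 cm, Ī = 21.705 cm⁴.
Centroid: ȳ = ΣA·y / ΣA = 6.4997 cm.
Transfer each piece to the horizontal axis through the centroid using Ī + A·d² with d = y − 6.4997:
  rectangular body: d = -1.4997 cm → contributes +793.68 cm⁴
  semicircular cap: d = 5.0919 cm → contributes +594.42 cm⁴
Total I = 1388.1 cm⁴.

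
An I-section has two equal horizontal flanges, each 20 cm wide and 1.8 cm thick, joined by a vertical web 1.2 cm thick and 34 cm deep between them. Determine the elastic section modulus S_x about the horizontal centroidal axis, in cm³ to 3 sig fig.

S_x ≈ 1440 cm³

Split into non-overlapping primitives; take the origin at the lower-left of the bounding box.
Bottom flange: 20 × 1.8, A = 36 cm², y = 0.9 cm, Ī = 9.72 cm⁴.
Web: 1.2 × 34, A = 40.8 cm², y = 18.8 cm, Ī = 3930.4 cm⁴.
Top flange: 20 × 1.8, A = 36 cm², y = 36.7 cm, Ī = 9.72 cm⁴.
By symmetry the centroid is at mid-height, ȳ = 18.8 cm.
Transfer each piece to the horizontal centroidal axis using Ī + A·d² with d = y − 18.8:
  bottom flange: d = -17.9 cm → contributes +11 544 cm⁴
  web: d = 0 cm → contributes +3930.4 cm⁴
  top flange: d = 17.9 cm → contributes +11 544 cm⁴
Total I = 27 019 cm⁴.
Extreme fibre distance c = 18.8 cm; S = I/c = 1437.2 cm³.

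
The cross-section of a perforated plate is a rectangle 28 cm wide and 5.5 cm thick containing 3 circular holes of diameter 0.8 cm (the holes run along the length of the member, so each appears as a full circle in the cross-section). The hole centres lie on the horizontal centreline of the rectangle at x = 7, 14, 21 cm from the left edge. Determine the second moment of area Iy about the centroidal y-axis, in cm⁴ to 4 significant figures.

Treat the section as a set of non-overlapping primitives; coordinates are from the bounding-box lower-left.
Plate: 28 × 5.5, A = 154 cm², x = 14 cm, Ī = 10061.3 cm⁴.
Hole 1 (subtracted): ⌀0.8, A = 0.502655 cm², x = 7 cm, Ī = 0.0201062 cm⁴.
Hole 2 (subtracted): ⌀0.8, A = 0.502655 cm², x = 14 cm, Ī = 0.0201062 cm⁴.
Hole 3 (subtracted): ⌀0.8, A = 0.502655 cm², x = 21 cm, Ī = 0.0201062 cm⁴.
By symmetry the centroid is at mid-width, x̄ = 14 cm.
Transfer each piece to the centroidal y-axis using Ī + A·d² with d = x − 14:
  plate: d = 0 cm → contributes +10061.3 cm⁴
  hole 1: d = -7 cm → contributes −24.6502 cm⁴
  hole 2: d = 0 cm → contributes −0.0201062 cm⁴
  hole 3: d = 7 cm → contributes −24.6502 cm⁴
Total I = 10 012 cm⁴.

Iy ≈ 1.001 × 10⁴ cm⁴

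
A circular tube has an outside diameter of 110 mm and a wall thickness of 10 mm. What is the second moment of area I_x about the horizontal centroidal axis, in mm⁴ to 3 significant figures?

Decompose the section into non-overlapping parts with the origin at the bottom-left of its bounding rectangle.
Outer circle: ⌀110, A = 9503.3 mm², y = 55 mm, Ī = 7 186 884 mm⁴.
Bore (subtracted): ⌀90, A = 6361.7 mm², y = 55 mm, Ī = 3 220 623 mm⁴.
By symmetry the centroid is at mid-height, ȳ = 55 mm.
All pieces are centred on the horizontal centroidal axis, so I = ΣĪ (holes subtracted) = 3 966 261 mm⁴.

I_x ≈ 3.97 × 10⁶ mm⁴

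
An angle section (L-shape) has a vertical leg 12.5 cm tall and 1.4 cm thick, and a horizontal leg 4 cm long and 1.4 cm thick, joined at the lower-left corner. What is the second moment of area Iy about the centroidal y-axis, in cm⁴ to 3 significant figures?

Iy ≈ 17.0 cm⁴

Decompose the section into non-overlapping parts with the origin at the bottom-left of its bounding rectangle.
Vertical leg: 1.4 × 12.5, A = 17.5 cm², x = 0.7 cm, Ī = 2.8583 cm⁴.
Horizontal leg (remainder): 2.6 × 1.4, A = 3.64 cm², x = 2.7 cm, Ī = 2.0505 cm⁴.
Centroid: x̄ = ΣA·x / ΣA = 1.0444 cm.
Transfer each piece to the centroidal y-axis using Ī + A·d² with d = x − 1.0444:
  vertical leg: d = -0.34437 cm → contributes +4.9337 cm⁴
  horizontal leg (remainder): d = 1.6556 cm → contributes +12.028 cm⁴
Total I = 16.962 cm⁴.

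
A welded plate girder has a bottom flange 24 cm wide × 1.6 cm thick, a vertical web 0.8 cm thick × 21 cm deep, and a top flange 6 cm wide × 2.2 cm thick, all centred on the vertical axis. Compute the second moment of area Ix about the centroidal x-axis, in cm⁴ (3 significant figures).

Treat the section as a set of non-overlapping primitives; coordinates are from the bounding-box lower-left.
Bottom plate: 24 × 1.6, A = 38.4 cm², y = 0.8 cm, Ī = 8.192 cm⁴.
Web plate: 0.8 × 21, A = 16.8 cm², y = 12.1 cm, Ī = 617.4 cm⁴.
Top plate: 6 × 2.2, A = 13.2 cm², y = 23.7 cm, Ī = 5.324 cm⁴.
Centroid: ȳ = ΣA·y / ΣA = 7.9947 cm.
Transfer each piece to the centroidal x-axis using Ī + A·d² with d = y − 7.9947:
  bottom plate: d = -7.1947 cm → contributes +1995.9 cm⁴
  web plate: d = 4.1053 cm → contributes +900.53 cm⁴
  top plate: d = 15.705 cm → contributes +3261.2 cm⁴
Total I = 6157.6 cm⁴.

Ix ≈ 6160 cm⁴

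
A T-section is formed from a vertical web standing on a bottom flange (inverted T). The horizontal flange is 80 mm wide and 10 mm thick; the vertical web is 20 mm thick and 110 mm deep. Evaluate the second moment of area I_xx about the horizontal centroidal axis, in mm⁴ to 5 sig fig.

Decompose the section into non-overlapping parts with the origin at the bottom-left of its bounding rectangle.
Flange: 80 × 10, A = 800 mm², y = 5 mm, Ī = 6666.667 mm⁴.
Web: 20 × 110, A = 2 200 mm², y = 65 mm, Ī = 2 218 333 mm⁴.
Centroid: ȳ = ΣA·y / ΣA = 49 mm.
Transfer each piece to the horizontal centroidal axis using Ī + A·d² with d = y − 49:
  flange: d = -44 mm → contributes +1 555 467 mm⁴
  web: d = 16 mm → contributes +2 781 533 mm⁴
Total I = 4 337 000 mm⁴.

I_xx ≈ 4.3370 × 10⁶ mm⁴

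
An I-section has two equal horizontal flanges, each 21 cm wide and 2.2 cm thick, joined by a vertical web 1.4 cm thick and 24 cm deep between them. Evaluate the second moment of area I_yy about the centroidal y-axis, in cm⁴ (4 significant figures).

I_yy ≈ 3401 cm⁴

Split into non-overlapping primitives; take the origin at the lower-left of the bounding box.
Bottom flange: 21 × 2.2, A = 46.2 cm², x = 10.5 cm, Ī = 1697.85 cm⁴.
Web: 1.4 × 24, A = 33.6 cm², x = 10.5 cm, Ī = 5.488 cm⁴.
Top flange: 21 × 2.2, A = 46.2 cm², x = 10.5 cm, Ī = 1697.85 cm⁴.
By symmetry the centroid is at mid-width, x̄ = 10.5 cm.
All pieces are centred on the centroidal y-axis, so I = ΣĪ = 3401.19 cm⁴.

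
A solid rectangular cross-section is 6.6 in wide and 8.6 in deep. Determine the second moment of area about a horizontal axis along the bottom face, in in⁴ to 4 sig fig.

I_base ≈ 1399 in⁴

The section: 6.6 × 8.6, A = 56.76 in², y = 4.3 in, Ī = 349.831 in⁴.
Transfer it to a horizontal axis along the bottom face using Ī + A·d² with d = y − 0:
  the section: d = 4.3 in → contributes +1399.32 in⁴
Total I = 1399.32 in⁴.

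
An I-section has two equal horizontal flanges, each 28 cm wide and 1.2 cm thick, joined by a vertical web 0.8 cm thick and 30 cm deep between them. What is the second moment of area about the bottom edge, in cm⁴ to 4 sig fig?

I_base ≈ 4.210 × 10⁴ cm⁴

Decompose the section into non-overlapping parts with the origin at the bottom-left of its bounding rectangle.
Bottom flange: 28 × 1.2, A = 33.6 cm², y = 0.6 cm, Ī = 4.032 cm⁴.
Web: 0.8 × 30, A = 24 cm², y = 16.2 cm, Ī = 1 800 cm⁴.
Top flange: 28 × 1.2, A = 33.6 cm², y = 31.8 cm, Ī = 4.032 cm⁴.
Transfer each piece to the bottom edge using Ī + A·d² with d = y − 0:
  bottom flange: d = 0.6 cm → contributes +16.128 cm⁴
  web: d = 16.2 cm → contributes +8098.56 cm⁴
  top flange: d = 31.8 cm → contributes +33981.7 cm⁴
Total I = 42096.4 cm⁴.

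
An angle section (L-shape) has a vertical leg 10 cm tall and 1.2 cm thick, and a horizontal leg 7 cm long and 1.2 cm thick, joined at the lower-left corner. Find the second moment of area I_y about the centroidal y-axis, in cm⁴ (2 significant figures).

I_y ≈ 75 cm⁴

Split into non-overlapping primitives; take the origin at the lower-left of the bounding box.
Vertical leg: 1.2 × 10, A = 12 cm², x = 0.6 cm, Ī = 1.44 cm⁴.
Horizontal leg (remainder): 5.8 × 1.2, A = 6.96 cm², x = 4.1 cm, Ī = 19.51 cm⁴.
Centroid: x̄ = ΣA·x / ΣA = 1.885 cm.
Transfer each piece to the centroidal y-axis using Ī + A·d² with d = x − 1.885:
  vertical leg: d = -1.285 cm → contributes +21.25 cm⁴
  horizontal leg (remainder): d = 2.215 cm → contributes +53.66 cm⁴
Total I = 74.91 cm⁴.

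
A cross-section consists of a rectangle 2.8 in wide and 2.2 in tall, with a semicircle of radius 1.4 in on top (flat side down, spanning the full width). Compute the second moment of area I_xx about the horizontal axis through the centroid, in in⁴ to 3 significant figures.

I_xx ≈ 8.80 in⁴

Split into non-overlapping primitives; take the origin at the lower-left of the bounding box.
Rectangular body: 2.8 × 2.2, A = 6.16 in², y = 1.1 in, Ī = 2.4845 in⁴.
Semicircular cap: semicircle r = 1.4, A = 3.0788 in², y = 2.7942 in, Ī = 0.42164 in⁴.
Centroid: ȳ = ΣA·y / ΣA = 1.6646 in.
Transfer each piece to the horizontal axis through the centroid using Ī + A·d² with d = y − 1.6646:
  rectangular body: d = -0.56457 in → contributes +4.448 in⁴
  semicircular cap: d = 1.1296 in → contributes +4.3502 in⁴
Total I = 8.7982 in⁴.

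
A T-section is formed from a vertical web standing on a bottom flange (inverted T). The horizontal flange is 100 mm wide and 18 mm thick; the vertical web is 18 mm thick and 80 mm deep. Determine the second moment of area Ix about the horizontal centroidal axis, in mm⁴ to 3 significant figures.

Ix ≈ 2.74 × 10⁶ mm⁴

Decompose the section into non-overlapping parts with the origin at the bottom-left of its bounding rectangle.
Flange: 100 × 18, A = 1 800 mm², y = 9 mm, Ī = 48 600 mm⁴.
Web: 18 × 80, A = 1 440 mm², y = 58 mm, Ī = 768 000 mm⁴.
Centroid: ȳ = ΣA·y / ΣA = 30.778 mm.
Transfer each piece to the horizontal centroidal axis using Ī + A·d² with d = y − 30.778:
  flange: d = -21.778 mm → contributes +902 289 mm⁴
  web: d = 27.222 mm → contributes +1 835 111 mm⁴
Total I = 2 737 400 mm⁴.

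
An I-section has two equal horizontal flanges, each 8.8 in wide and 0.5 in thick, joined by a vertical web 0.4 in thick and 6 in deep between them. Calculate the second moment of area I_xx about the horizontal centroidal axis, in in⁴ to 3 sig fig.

I_xx ≈ 100 in⁴

Treat the section as a set of non-overlapping primitives; coordinates are from the bounding-box lower-left.
Bottom flange: 8.8 × 0.5, A = 4.4 in², y = 0.25 in, Ī = 0.091667 in⁴.
Web: 0.4 × 6, A = 2.4 in², y = 3.5 in, Ī = 7.2 in⁴.
Top flange: 8.8 × 0.5, A = 4.4 in², y = 6.75 in, Ī = 0.091667 in⁴.
By symmetry the centroid is at mid-height, ȳ = 3.5 in.
Transfer each piece to the horizontal centroidal axis using Ī + A·d² with d = y − 3.5:
  bottom flange: d = -3.25 in → contributes +46.567 in⁴
  web: d = 0 in → contributes +7.2 in⁴
  top flange: d = 3.25 in → contributes +46.567 in⁴
Total I = 100.33 in⁴.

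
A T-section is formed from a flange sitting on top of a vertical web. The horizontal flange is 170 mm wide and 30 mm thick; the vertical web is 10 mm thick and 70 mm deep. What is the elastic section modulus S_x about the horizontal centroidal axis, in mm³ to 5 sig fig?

Split into non-overlapping primitives; take the origin at the lower-left of the bounding box.
Flange: 170 × 30, A = 5 100 mm², y = 85 mm, Ī = 382 500 mm⁴.
Web: 10 × 70, A = 700 mm², y = 35 mm, Ī = 285833.3 mm⁴.
Centroid: ȳ = ΣA·y / ΣA = 78.96552 mm.
Transfer each piece to the horizontal centroidal axis using Ī + A·d² with d = y − 78.96552:
  flange: d = 6.034483 mm → contributes +568216.4 mm⁴
  web: d = -43.96552 mm → contributes +1 638 910 mm⁴
Total I = 2 207 126 mm⁴.
Extreme fibre distance c = 78.96552 mm; S = I/c = 27950.51 mm³.

S_x ≈ 2.7951 × 10⁴ mm³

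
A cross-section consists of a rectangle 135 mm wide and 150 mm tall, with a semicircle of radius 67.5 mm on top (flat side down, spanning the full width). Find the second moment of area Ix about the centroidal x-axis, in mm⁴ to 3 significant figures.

Ix ≈ 9.71 × 10⁷ mm⁴

Treat the section as a set of non-overlapping primitives; coordinates are from the bounding-box lower-left.
Rectangular body: 135 × 150, A = 20 250 mm², y = 75 mm, Ī = 37 968 750 mm⁴.
Semicircular cap: semicircle r = 67.5, A = 7156.9 mm², y = 178.65 mm, Ī = 2 278 490 mm⁴.
Centroid: ȳ = ΣA·y / ΣA = 102.07 mm.
Transfer each piece to the centroidal x-axis using Ī + A·d² with d = y − 102.07:
  rectangular body: d = -27.066 mm → contributes +52 803 481 mm⁴
  semicircular cap: d = 76.582 mm → contributes +44 252 193 mm⁴
Total I = 97 055 674 mm⁴.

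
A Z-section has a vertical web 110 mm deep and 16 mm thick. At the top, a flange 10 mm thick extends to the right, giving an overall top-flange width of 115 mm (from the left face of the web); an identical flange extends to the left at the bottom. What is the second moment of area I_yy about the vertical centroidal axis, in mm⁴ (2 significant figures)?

Split into non-overlapping primitives; take the origin at the lower-left of the bounding box.
Web: 16 × 110, A = 1 760 mm², x = 107 mm, Ī = 37 547 mm⁴.
Top flange (beyond web): 99 × 10, A = 990 mm², x = 164.5 mm, Ī = 808 583 mm⁴.
Bottom flange (beyond web): 99 × 10, A = 990 mm², x = 49.5 mm, Ī = 808 583 mm⁴.
Centroid: x̄ = ΣA·x / ΣA = 107 mm.
Transfer each piece to the vertical centroidal axis using Ī + A·d² with d = x − 107:
  web: d = 0 mm → contributes +37 547 mm⁴
  top flange (beyond web): d = 57.5 mm → contributes +4 081 770 mm⁴
  bottom flange (beyond web): d = -57.5 mm → contributes +4 081 770 mm⁴
Total I = 8 201 087 mm⁴.

I_yy ≈ 8.2 × 10⁶ mm⁴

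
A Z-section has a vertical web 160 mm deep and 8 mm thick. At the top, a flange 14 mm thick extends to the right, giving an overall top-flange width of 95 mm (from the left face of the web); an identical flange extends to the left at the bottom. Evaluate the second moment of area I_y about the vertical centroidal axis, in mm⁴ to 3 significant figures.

I_y ≈ 7.04 × 10⁶ mm⁴

Treat the section as a set of non-overlapping primitives; coordinates are from the bounding-box lower-left.
Web: 8 × 160, A = 1 280 mm², x = 91 mm, Ī = 6826.7 mm⁴.
Top flange (beyond web): 87 × 14, A = 1 218 mm², x = 138.5 mm, Ī = 768 254 mm⁴.
Bottom flange (beyond web): 87 × 14, A = 1 218 mm², x = 43.5 mm, Ī = 768 254 mm⁴.
Centroid: x̄ = ΣA·x / ΣA = 91 mm.
Transfer each piece to the vertical centroidal axis using Ī + A·d² with d = x − 91:
  web: d = 0 mm → contributes +6826.7 mm⁴
  top flange (beyond web): d = 47.5 mm → contributes +3 516 366 mm⁴
  bottom flange (beyond web): d = -47.5 mm → contributes +3 516 366 mm⁴
Total I = 7 039 559 mm⁴.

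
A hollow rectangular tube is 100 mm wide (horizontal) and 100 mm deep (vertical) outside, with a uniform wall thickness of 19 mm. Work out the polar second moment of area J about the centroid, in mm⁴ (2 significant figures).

J ≈ 1.4 × 10⁷ mm⁴

Split into non-overlapping primitives; take the origin at the lower-left of the bounding box.
Outer rectangle: 100 × 100, A = 10 000 mm², y = 50 mm, Ī = 8 333 333 mm⁴.
Inner void (subtracted): 62 × 62, A = 3 844 mm², y = 50 mm, Ī = 1 231 361 mm⁴.
By symmetry the centroid is at mid-height, ȳ = 50 mm.
All pieces are centred on the centroidal x-axis, so I = ΣĪ (holes subtracted) = 7 101 972 mm⁴.
Repeating about the centroidal y-axis gives I_y = 7 101 972 mm⁴.
Polar second moment: J = I_x + I_y = 14 203 944 mm⁴.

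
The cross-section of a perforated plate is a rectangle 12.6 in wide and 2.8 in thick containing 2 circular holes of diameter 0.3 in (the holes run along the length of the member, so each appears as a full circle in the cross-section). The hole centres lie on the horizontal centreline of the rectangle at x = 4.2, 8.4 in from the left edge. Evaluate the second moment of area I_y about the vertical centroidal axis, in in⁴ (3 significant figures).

Treat the section as a set of non-overlapping primitives; coordinates are from the bounding-box lower-left.
Plate: 12.6 × 2.8, A = 35.28 in², x = 6.3 in, Ī = 466.75 in⁴.
Hole 1 (subtracted): ⌀0.3, A = 0.070686 in², x = 4.2 in, Ī = 0.00039761 in⁴.
Hole 2 (subtracted): ⌀0.3, A = 0.070686 in², x = 8.4 in, Ī = 0.00039761 in⁴.
By symmetry the centroid is at mid-width, x̄ = 6.3 in.
Transfer each piece to the vertical centroidal axis using Ī + A·d² with d = x − 6.3:
  plate: d = 0 in → contributes +466.75 in⁴
  hole 1: d = -2.1 in → contributes −0.31212 in⁴
  hole 2: d = 2.1 in → contributes −0.31212 in⁴
Total I = 466.13 in⁴.

I_y ≈ 466 in⁴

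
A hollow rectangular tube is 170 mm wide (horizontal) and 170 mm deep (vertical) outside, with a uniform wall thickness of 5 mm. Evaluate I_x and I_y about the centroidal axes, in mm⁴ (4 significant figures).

I_x ≈ 1.499 × 10⁷ mm⁴, I_y ≈ 1.499 × 10⁷ mm⁴

Treat the section as a set of non-overlapping primitives; coordinates are from the bounding-box lower-left.
Outer rectangle: 170 × 170, A = 28 900 mm², y = 85 mm, Ī = 69 600 833 mm⁴.
Inner void (subtracted): 160 × 160, A = 25 600 mm², y = 85 mm, Ī = 54 613 333 mm⁴.
By symmetry the centroid is at mid-height, ȳ = 85 mm.
All pieces are centred on the centroidal x-axis, so I = ΣĪ (holes subtracted) = 14 987 500 mm⁴.
Repeating about the centroidal y-axis gives I_y = 14 987 500 mm⁴.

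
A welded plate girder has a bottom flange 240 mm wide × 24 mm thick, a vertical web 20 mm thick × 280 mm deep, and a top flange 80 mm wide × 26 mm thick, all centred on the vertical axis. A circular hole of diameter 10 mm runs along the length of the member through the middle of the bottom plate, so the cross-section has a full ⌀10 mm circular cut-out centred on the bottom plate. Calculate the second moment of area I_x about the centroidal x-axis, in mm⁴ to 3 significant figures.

I_x ≈ 1.95 × 10⁸ mm⁴

Treat the section as a set of non-overlapping primitives; coordinates are from the bounding-box lower-left.
Bottom plate: 240 × 24, A = 5 760 mm², y = 12 mm, Ī = 276 480 mm⁴.
Web plate: 20 × 280, A = 5 600 mm², y = 164 mm, Ī = 36 586 667 mm⁴.
Top plate: 80 × 26, A = 2 080 mm², y = 317 mm, Ī = 117 173 mm⁴.
Hole (subtracted): ⌀10, A = 78.54 mm², y = 12 mm, Ī = 490.87 mm⁴.
Centroid: ȳ = ΣA·y / ΣA = 123.19 mm.
Transfer each piece to the centroidal x-axis using Ī + A·d² with d = y − 123.19:
  bottom plate: d = -111.19 mm → contributes +71 482 780 mm⁴
  web plate: d = 40.815 mm → contributes +45 915 299 mm⁴
  top plate: d = 193.81 mm → contributes +78 250 457 mm⁴
  hole: d = -111.19 mm → contributes −971 416 mm⁴
Total I = 194 677 121 mm⁴.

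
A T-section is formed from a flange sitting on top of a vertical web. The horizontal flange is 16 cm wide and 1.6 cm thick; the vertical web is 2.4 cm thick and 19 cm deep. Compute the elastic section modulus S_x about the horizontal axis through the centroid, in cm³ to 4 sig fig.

Treat the section as a set of non-overlapping primitives; coordinates are from the bounding-box lower-left.
Flange: 16 × 1.6, A = 25.6 cm², y = 19.8 cm, Ī = 5.46133 cm⁴.
Web: 2.4 × 19, A = 45.6 cm², y = 9.5 cm, Ī = 1371.8 cm⁴.
Centroid: ȳ = ΣA·y / ΣA = 13.2034 cm.
Transfer each piece to the horizontal axis through the centroid using Ī + A·d² with d = y − 13.2034:
  flange: d = 6.59663 cm → contributes +1119.46 cm⁴
  web: d = -3.70337 cm → contributes +1997.2 cm⁴
Total I = 3116.66 cm⁴.
Extreme fibre distance c = 13.2034 cm; S = I/c = 236.05 cm³.

S_x ≈ 236.1 cm³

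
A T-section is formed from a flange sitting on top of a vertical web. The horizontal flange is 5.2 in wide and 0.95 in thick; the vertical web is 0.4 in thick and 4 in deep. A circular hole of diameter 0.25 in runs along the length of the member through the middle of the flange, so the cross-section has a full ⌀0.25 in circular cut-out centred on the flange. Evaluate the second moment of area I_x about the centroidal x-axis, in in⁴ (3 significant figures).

Split into non-overlapping primitives; take the origin at the lower-left of the bounding box.
Flange: 5.2 × 0.95, A = 4.94 in², y = 4.475 in, Ī = 0.37153 in⁴.
Web: 0.4 × 4, A = 1.6 in², y = 2 in, Ī = 2.1333 in⁴.
Hole (subtracted): ⌀0.25, A = 0.049087 in², y = 4.475 in, Ī = 0.00019175 in⁴.
Centroid: ȳ = ΣA·y / ΣA = 3.8649 in.
Transfer each piece to the centroidal x-axis using Ī + A·d² with d = y − 3.8649:
  flange: d = 0.61008 in → contributes +2.2102 in⁴
  web: d = -1.8649 in → contributes +7.698 in⁴
  hole: d = 0.61008 in → contributes −0.018462 in⁴
Total I = 9.8897 in⁴.

I_x ≈ 9.89 in⁴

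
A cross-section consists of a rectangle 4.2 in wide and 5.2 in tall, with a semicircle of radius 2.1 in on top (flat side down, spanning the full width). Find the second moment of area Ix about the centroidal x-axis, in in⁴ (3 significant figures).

Ix ≈ 115 in⁴

Decompose the section into non-overlapping parts with the origin at the bottom-left of its bounding rectangle.
Rectangular body: 4.2 × 5.2, A = 21.84 in², y = 2.6 in, Ī = 49.213 in⁴.
Semicircular cap: semicircle r = 2.1, A = 6.9272 in², y = 6.0913 in, Ī = 2.1346 in⁴.
Centroid: ȳ = ΣA·y / ΣA = 3.4407 in.
Transfer each piece to the centroidal x-axis using Ī + A·d² with d = y − 3.4407:
  rectangular body: d = -0.84071 in → contributes +64.649 in⁴
  semicircular cap: d = 2.6506 in → contributes +50.802 in⁴
Total I = 115.45 in⁴.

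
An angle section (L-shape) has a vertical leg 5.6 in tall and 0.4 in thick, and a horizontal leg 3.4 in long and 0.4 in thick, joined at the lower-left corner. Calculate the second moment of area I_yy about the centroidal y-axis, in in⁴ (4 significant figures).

Split into non-overlapping primitives; take the origin at the lower-left of the bounding box.
Vertical leg: 0.4 × 5.6, A = 2.24 in², x = 0.2 in, Ī = 0.0298667 in⁴.
Horizontal leg (remainder): 3 × 0.4, A = 1.2 in², x = 1.9 in, Ī = 0.9 in⁴.
Centroid: x̄ = ΣA·x / ΣA = 0.793023 in.
Transfer each piece to the centroidal y-axis using Ī + A·d² with d = x − 0.793023:
  vertical leg: d = -0.593023 in → contributes +0.817622 in⁴
  horizontal leg (remainder): d = 1.10698 in → contributes +2.37048 in⁴
Total I = 3.1881 in⁴.

I_yy ≈ 3.188 in⁴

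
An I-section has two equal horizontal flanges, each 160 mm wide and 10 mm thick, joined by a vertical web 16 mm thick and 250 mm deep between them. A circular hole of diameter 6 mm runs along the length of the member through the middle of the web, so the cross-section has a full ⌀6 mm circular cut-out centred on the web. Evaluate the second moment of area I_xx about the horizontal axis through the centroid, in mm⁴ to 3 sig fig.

Treat the section as a set of non-overlapping primitives; coordinates are from the bounding-box lower-left.
Bottom flange: 160 × 10, A = 1 600 mm², y = 5 mm, Ī = 13 333 mm⁴.
Web: 16 × 250, A = 4 000 mm², y = 135 mm, Ī = 20 833 333 mm⁴.
Top flange: 160 × 10, A = 1 600 mm², y = 265 mm, Ī = 13 333 mm⁴.
Hole (subtracted): ⌀6, A = 28.274 mm², y = 135 mm, Ī = 63.617 mm⁴.
By symmetry the centroid is at mid-height, ȳ = 135 mm.
Transfer each piece to the horizontal axis through the centroid using Ī + A·d² with d = y − 135:
  bottom flange: d = -130 mm → contributes +27 053 333 mm⁴
  web: d = 0 mm → contributes +20 833 333 mm⁴
  top flange: d = 130 mm → contributes +27 053 333 mm⁴
  hole: d = 0 mm → contributes −63.617 mm⁴
Total I = 74 939 936 mm⁴.

I_xx ≈ 7.49 × 10⁷ mm⁴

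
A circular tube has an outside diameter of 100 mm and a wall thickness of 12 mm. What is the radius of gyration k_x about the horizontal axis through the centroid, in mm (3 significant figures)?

Split into non-overlapping primitives; take the origin at the lower-left of the bounding box.
Outer circle: ⌀100, A = 7 854 mm², y = 50 mm, Ī = 4 908 739 mm⁴.
Bore (subtracted): ⌀76, A = 4536.5 mm², y = 50 mm, Ī = 1 637 662 mm⁴.
By symmetry the centroid is at mid-height, ȳ = 50 mm.
All pieces are centred on the horizontal axis through the centroid, so I = ΣĪ (holes subtracted) = 3 271 077 mm⁴.
Radius of gyration: k = √(I/A) = √(3 271 077 / 3317.5) = 31.401 mm.

k_x ≈ 31.4 mm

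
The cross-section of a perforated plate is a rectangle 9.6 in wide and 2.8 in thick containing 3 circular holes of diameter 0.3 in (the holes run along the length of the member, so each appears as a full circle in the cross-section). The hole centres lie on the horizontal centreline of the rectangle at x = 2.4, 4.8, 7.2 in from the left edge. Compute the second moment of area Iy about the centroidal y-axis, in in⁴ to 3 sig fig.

Split into non-overlapping primitives; take the origin at the lower-left of the bounding box.
Plate: 9.6 × 2.8, A = 26.88 in², x = 4.8 in, Ī = 206.44 in⁴.
Hole 1 (subtracted): ⌀0.3, A = 0.070686 in², x = 2.4 in, Ī = 0.00039761 in⁴.
Hole 2 (subtracted): ⌀0.3, A = 0.070686 in², x = 4.8 in, Ī = 0.00039761 in⁴.
Hole 3 (subtracted): ⌀0.3, A = 0.070686 in², x = 7.2 in, Ī = 0.00039761 in⁴.
By symmetry the centroid is at mid-width, x̄ = 4.8 in.
Transfer each piece to the centroidal y-axis using Ī + A·d² with d = x − 4.8:
  plate: d = 0 in → contributes +206.44 in⁴
  hole 1: d = -2.4 in → contributes −0.40755 in⁴
  hole 2: d = 0 in → contributes −0.00039761 in⁴
  hole 3: d = 2.4 in → contributes −0.40755 in⁴
Total I = 205.62 in⁴.

Iy ≈ 206 in⁴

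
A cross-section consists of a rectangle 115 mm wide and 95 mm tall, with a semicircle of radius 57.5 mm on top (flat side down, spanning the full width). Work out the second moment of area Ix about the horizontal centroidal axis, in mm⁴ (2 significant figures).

Ix ≈ 2.8 × 10⁷ mm⁴

Split into non-overlapping primitives; take the origin at the lower-left of the bounding box.
Rectangular body: 115 × 95, A = 10 925 mm², y = 47.5 mm, Ī = 8 216 510 mm⁴.
Semicircular cap: semicircle r = 57.5, A = 5 193 mm², y = 119.4 mm, Ī = 1 199 785 mm⁴.
Centroid: ȳ = ΣA·y / ΣA = 70.67 mm.
Transfer each piece to the horizontal centroidal axis using Ī + A·d² with d = y − 70.67:
  rectangular body: d = -23.17 mm → contributes +14 080 450 mm⁴
  semicircular cap: d = 48.74 mm → contributes +13 535 245 mm⁴
Total I = 27 615 694 mm⁴.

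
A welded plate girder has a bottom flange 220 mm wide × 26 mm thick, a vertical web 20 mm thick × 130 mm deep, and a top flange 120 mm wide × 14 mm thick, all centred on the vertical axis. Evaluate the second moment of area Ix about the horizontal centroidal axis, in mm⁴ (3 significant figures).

Decompose the section into non-overlapping parts with the origin at the bottom-left of its bounding rectangle.
Bottom plate: 220 × 26, A = 5 720 mm², y = 13 mm, Ī = 322 227 mm⁴.
Web plate: 20 × 130, A = 2 600 mm², y = 91 mm, Ī = 3 661 667 mm⁴.
Top plate: 120 × 14, A = 1 680 mm², y = 163 mm, Ī = 27 440 mm⁴.
Centroid: ȳ = ΣA·y / ΣA = 58.48 mm.
Transfer each piece to the horizontal centroidal axis using Ī + A·d² with d = y − 58.48:
  bottom plate: d = -45.48 mm → contributes +12 153 649 mm⁴
  web plate: d = 32.52 mm → contributes +6 411 298 mm⁴
  top plate: d = 104.52 mm → contributes +18 380 483 mm⁴
Total I = 36 945 429 mm⁴.

Ix ≈ 3.69 × 10⁷ mm⁴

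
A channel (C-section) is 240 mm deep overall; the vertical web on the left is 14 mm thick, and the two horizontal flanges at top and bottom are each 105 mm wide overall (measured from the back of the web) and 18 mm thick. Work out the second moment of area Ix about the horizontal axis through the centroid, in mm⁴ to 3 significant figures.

Ix ≈ 5.66 × 10⁷ mm⁴

Split into non-overlapping primitives; take the origin at the lower-left of the bounding box.
Web: 14 × 240, A = 3 360 mm², y = 120 mm, Ī = 16 128 000 mm⁴.
Top flange (beyond web): 91 × 18, A = 1 638 mm², y = 231 mm, Ī = 44 226 mm⁴.
Bottom flange (beyond web): 91 × 18, A = 1 638 mm², y = 9 mm, Ī = 44 226 mm⁴.
By symmetry the centroid is at mid-height, ȳ = 120 mm.
Transfer each piece to the horizontal axis through the centroid using Ī + A·d² with d = y − 120:
  web: d = 0 mm → contributes +16 128 000 mm⁴
  top flange (beyond web): d = 111 mm → contributes +20 226 024 mm⁴
  bottom flange (beyond web): d = -111 mm → contributes +20 226 024 mm⁴
Total I = 56 580 048 mm⁴.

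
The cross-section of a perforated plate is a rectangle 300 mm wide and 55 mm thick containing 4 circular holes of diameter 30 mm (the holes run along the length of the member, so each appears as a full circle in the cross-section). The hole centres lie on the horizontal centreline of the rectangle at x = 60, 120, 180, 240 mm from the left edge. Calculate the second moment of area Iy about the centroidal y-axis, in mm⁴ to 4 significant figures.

Iy ≈ 1.109 × 10⁸ mm⁴

Decompose the section into non-overlapping parts with the origin at the bottom-left of its bounding rectangle.
Plate: 300 × 55, A = 16 500 mm², x = 150 mm, Ī = 123 750 000 mm⁴.
Hole 1 (subtracted): ⌀30, A = 706.858 mm², x = 60 mm, Ī = 39760.8 mm⁴.
Hole 2 (subtracted): ⌀30, A = 706.858 mm², x = 120 mm, Ī = 39760.8 mm⁴.
Hole 3 (subtracted): ⌀30, A = 706.858 mm², x = 180 mm, Ī = 39760.8 mm⁴.
Hole 4 (subtracted): ⌀30, A = 706.858 mm², x = 240 mm, Ī = 39760.8 mm⁴.
By symmetry the centroid is at mid-width, x̄ = 150 mm.
Transfer each piece to the centroidal y-axis using Ī + A·d² with d = x − 150:
  plate: d = 0 mm → contributes +123 750 000 mm⁴
  hole 1: d = -90 mm → contributes −5 765 313 mm⁴
  hole 2: d = -30 mm → contributes −675 933 mm⁴
  hole 3: d = 30 mm → contributes −675 933 mm⁴
  hole 4: d = 90 mm → contributes −5 765 313 mm⁴
Total I = 110 867 507 mm⁴.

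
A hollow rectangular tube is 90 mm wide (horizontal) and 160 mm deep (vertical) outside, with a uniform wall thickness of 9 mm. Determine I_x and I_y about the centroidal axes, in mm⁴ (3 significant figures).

I_x ≈ 1.35 × 10⁷ mm⁴, I_y ≈ 5.30 × 10⁶ mm⁴

Break the section into simple shapes (no overlaps), measuring from the bottom-left corner of the bounding box.
Outer rectangle: 90 × 160, A = 14 400 mm², y = 80 mm, Ī = 30 720 000 mm⁴.
Inner void (subtracted): 72 × 142, A = 10 224 mm², y = 80 mm, Ī = 17 179 728 mm⁴.
By symmetry the centroid is at mid-height, ȳ = 80 mm.
All pieces are centred on the centroidal x-axis, so I = ΣĪ (holes subtracted) = 13 540 272 mm⁴.
Repeating about the centroidal y-axis gives I_y = 5 303 232 mm⁴.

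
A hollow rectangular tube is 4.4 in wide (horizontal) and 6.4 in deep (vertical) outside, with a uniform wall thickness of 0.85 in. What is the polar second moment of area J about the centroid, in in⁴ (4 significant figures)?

J ≈ 110.5 in⁴

Decompose the section into non-overlapping parts with the origin at the bottom-left of its bounding rectangle.
Outer rectangle: 4.4 × 6.4, A = 28.16 in², y = 3.2 in, Ī = 96.1195 in⁴.
Inner void (subtracted): 2.7 × 4.7, A = 12.69 in², y = 3.2 in, Ī = 23.3602 in⁴.
By symmetry the centroid is at mid-height, ȳ = 3.2 in.
All pieces are centred on the centroidal x-axis, so I = ΣĪ (holes subtracted) = 72.7593 in⁴.
Repeating about the centroidal y-axis gives I_y = 37.7223 in⁴.
Polar second moment: J = I_x + I_y = 110.482 in⁴.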